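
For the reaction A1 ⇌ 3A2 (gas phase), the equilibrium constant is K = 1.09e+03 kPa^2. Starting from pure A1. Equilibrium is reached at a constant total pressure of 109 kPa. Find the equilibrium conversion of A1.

Let X = conversion of A1 (basis 1 mol A1); extent of reaction ξ = X.
Mole table: n_A1 = 1 − X; n_A2 = 3X.
Summing: n_T = 1 + 2X.
With p_i = (n_i/n_T)P, K = p_A2^3 / (p_A1).
Substituting and setting equal to 1.09e+03 kPa^2 gives a polynomial in X; the root in (0,1) is X = 0.172.

X = 0.172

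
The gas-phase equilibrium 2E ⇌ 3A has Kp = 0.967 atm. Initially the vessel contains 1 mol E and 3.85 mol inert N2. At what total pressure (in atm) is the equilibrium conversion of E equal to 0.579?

Take 1 mol E as basis and let X be its fractional conversion, so ξ = 0.5X.
Species balance: n_E = 1 − X; n_A = 1.5X; n_I = 3.85 (inert).
n_T = Σnᵢ = 4.85 + 0.5X.
Kp = p_A^3 / (p_E^2) with p_i = (n_i/n_T)·P.
At X = 0.579: the mole-fraction product g(X) = Π y_i^ν_i = 0.7192. Since Kp = g(X)·P^{1}, P = (Kp/g)^(1/1) = (0.967/0.7192)^(1/1) = 1.34 atm.

P = 1.34 atm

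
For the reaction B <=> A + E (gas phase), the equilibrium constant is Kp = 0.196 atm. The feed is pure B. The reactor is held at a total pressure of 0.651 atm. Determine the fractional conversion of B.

X = 0.481

Take 1 mol B as basis and let X be its fractional conversion, so ξ = X.
Mole table: n_B = 1 − X; n_A = X; n_E = X.
n_T = Σnᵢ = 1 + X.
With p_i = (n_i/n_T)P, Kp = p_A p_E / (p_B).
Substituting and setting equal to 0.196 atm gives a polynomial in X; the root in (0,1) is X = 0.481.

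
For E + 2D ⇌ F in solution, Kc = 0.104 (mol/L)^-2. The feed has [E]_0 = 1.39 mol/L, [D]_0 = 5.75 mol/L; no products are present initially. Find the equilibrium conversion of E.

X = 0.626

Let X = conversion of E; extent ξ = 1.39·X mol/L.
Concentrations: [E] = 1.39 − 1.39X; [D] = 5.75 − 2.78X; [F] = 1.39X.
Kc = [F] / ([E] [D]^2).
This equals 0.104 at X = 0.626 (the root in 0 < X < 1).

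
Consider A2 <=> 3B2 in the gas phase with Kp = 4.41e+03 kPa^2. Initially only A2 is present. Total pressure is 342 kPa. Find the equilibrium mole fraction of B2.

Let X = conversion of A2 (basis 1 mol A2); extent of reaction ξ = X.
Mole table: n_A2 = 1 − X; n_B2 = 3X.
Summing: n_T = 1 + 2X.
y_i = n_i/n_T, p_i = y_i·P. Kp = p_B2^3 / (p_A2).
This yields a degree-3 equation in X; solving on (0,1), X = 0.124.
Then n_B2 = 0.372, n_T = 1.25, so y_B2 = 0.298.

y_B2 = 0.298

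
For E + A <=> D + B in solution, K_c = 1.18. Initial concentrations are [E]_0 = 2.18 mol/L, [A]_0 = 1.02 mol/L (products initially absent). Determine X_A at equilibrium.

Let X = conversion of A; extent ξ = 1.02·X mol/L.
Concentrations: [E] = 2.18 − 1.02X; [A] = 1.02 − 1.02X; [D] = 1.02X; [B] = 1.02X.
K_c = [D] [B] / ([E] [A]).
Setting equal to 1.18 and solving for X on (0,1) gives X = 0.705.

X = 0.705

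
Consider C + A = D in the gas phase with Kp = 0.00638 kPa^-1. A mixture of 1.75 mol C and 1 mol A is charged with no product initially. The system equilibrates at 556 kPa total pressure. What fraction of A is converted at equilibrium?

X = 0.650

Basis: 1 mol A initially; let X = conversion of A. Extent ξ = X.
At extent ξ: n_C = 1.75 − X; n_A = 1 − X; n_D = X.
Total moles n_T = 2.75 − X.
Mole fractions y_i = n_i/n_T; Kp = p_D / (p_C p_A) with p_i = y_i·P.
Equating to 0.00638 kPa^-1 and solving on 0 < X < 1: X = 0.650.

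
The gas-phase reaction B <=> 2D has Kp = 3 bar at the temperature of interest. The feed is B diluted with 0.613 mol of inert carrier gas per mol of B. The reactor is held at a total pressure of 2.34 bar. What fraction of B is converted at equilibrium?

X = 0.556

Take 1 mol B as basis and let X be its fractional conversion, so ξ = X.
Species balance: n_B = 1 − X; n_D = 2X; n_I = 0.613 (inert).
Summing: n_T = 1.61 + X.
Mole fractions y_i = n_i/n_T; Kp = p_D^2 / (p_B) with p_i = y_i·P.
Setting this equal to 3 bar and taking the physical root (0 < X < 1) gives X = 0.556.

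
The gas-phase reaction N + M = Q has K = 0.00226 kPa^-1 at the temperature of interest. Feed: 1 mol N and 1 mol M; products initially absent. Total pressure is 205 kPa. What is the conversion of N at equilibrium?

X = 0.173

Let X = conversion of N (basis 1 mol N); extent of reaction ξ = X.
Species balance: n_N = 1 − X; n_M = 1 − X; n_Q = X.
Summing: n_T = 2 − X.
With p_i = (n_i/n_T)P, K = p_Q / (p_N p_M).
Equating to 0.00226 kPa^-1 and solving on 0 < X < 1: X = 0.173.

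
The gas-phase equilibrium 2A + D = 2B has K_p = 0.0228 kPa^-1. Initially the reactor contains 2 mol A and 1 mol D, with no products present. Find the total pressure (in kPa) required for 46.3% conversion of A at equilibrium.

Take 2 mol A as basis and let X be its fractional conversion, so ξ = X.
Mole table: n_A = 2 − 2X; n_D = 1 − X; n_B = 2X.
n_T = Σnᵢ = 3 − X.
K_p = p_B^2 / (p_A^2 p_D) with p_i = (n_i/n_T)·P.
At X = 0.463: the mole-fraction product g(X) = Π y_i^ν_i = 3.512. Since K_p = g(X)·P^{-1}, P = (g/K_p)^(1/1) = (3.512/0.0228)^(1/1) = 154 kPa.

P = 154 kPa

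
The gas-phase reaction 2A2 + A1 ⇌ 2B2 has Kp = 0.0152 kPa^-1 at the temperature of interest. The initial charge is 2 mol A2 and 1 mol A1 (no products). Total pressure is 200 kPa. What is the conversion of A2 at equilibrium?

Basis: 2 mol A2 initially; let X = conversion of A2. Extent ξ = X.
Mole table: n_A2 = 2 − 2X; n_A1 = 1 − X; n_B2 = 2X.
n_T = Σnᵢ = 3 − X.
With p_i = (n_i/n_T)P, Kp = p_B2^2 / (p_A2^2 p_A1).
Setting this equal to 0.0152 kPa^-1 and taking the physical root (0 < X < 1) gives X = 0.448.

X = 0.448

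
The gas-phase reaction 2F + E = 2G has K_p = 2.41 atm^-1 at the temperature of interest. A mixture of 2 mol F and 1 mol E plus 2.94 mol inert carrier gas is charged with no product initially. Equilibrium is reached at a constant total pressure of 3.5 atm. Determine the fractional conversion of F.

X = 0.474

Basis: 2 mol F initially; let X = conversion of F. Extent ξ = X.
Moles: n_F = 2 − 2X; n_E = 1 − X; n_G = 2X; n_I = 2.94 (inert).
n_T = Σnᵢ = 5.94 − X.
y_i = n_i/n_T, p_i = y_i·P. K_p = p_G^2 / (p_F^2 p_E).
Substituting and setting equal to 2.41 atm^-1 gives a polynomial in X; the root in (0,1) is X = 0.474.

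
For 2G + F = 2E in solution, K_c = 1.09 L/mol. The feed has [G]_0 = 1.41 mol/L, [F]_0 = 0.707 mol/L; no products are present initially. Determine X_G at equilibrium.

X = 0.404

Let X = conversion of G; extent ξ = 1.41X/2 mol/L.
Concentrations: [G] = 1.41 − 1.41X; [F] = 0.707 − 0.705X; [E] = 1.41X.
K_c = [E]^2 / ([G]^2 [F]).
Setting equal to 1.09 and solving for X on (0,1) gives X = 0.404.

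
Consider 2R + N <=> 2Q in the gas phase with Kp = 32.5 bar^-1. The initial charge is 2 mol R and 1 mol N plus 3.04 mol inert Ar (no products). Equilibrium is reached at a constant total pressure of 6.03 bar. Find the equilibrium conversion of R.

X = 0.752

Let X = conversion of R (basis 2 mol R); extent of reaction ξ = X.
Species balance: n_R = 2 − 2X; n_N = 1 − X; n_Q = 2X; n_I = 3.04 (inert).
Summing: n_T = 6.04 − X.
y_i = n_i/n_T, p_i = y_i·P. Kp = p_Q^2 / (p_R^2 p_N).
Substituting and setting equal to 32.5 bar^-1 gives a polynomial in X; the root in (0,1) is X = 0.752.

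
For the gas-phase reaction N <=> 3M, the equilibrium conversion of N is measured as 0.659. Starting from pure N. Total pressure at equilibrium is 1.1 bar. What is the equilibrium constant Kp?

Let X = conversion of N (basis 1 mol N); extent of reaction ξ = X.
Moles: n_N = 1 − X; n_M = 3X.
Total moles n_T = 1 + 2X.
At X = 0.659: n_N = 0.341, n_M = 1.98, n_T = 2.32.
p_i = (n_i/n_T)·P. Kp = p_M^3 / (p_N) = 5.1 bar^2.

Kp = 5.1 bar^2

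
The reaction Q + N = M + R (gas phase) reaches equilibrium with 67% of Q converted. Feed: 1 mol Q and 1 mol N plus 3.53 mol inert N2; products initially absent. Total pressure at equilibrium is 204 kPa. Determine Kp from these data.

Basis: 1 mol Q initially; let X = conversion of Q. Extent ξ = X.
At extent ξ: n_Q = 1 − X; n_N = 1 − X; n_M = X; n_R = X; n_I = 3.53 (inert).
Since Δν = 0, n_T = 5.53 throughout.
At X = 0.67: n_Q = 0.33, n_N = 0.33, n_M = 0.67, n_R = 0.67, n_T = 5.53.
p_i = (n_i/n_T)·P. Kp = p_M p_R / (p_Q p_N) = 4.12.

Kp = 4.12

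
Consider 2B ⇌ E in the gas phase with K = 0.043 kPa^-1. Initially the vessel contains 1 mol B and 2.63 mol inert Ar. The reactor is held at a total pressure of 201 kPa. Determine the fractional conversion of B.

X = 0.648

Basis: 1 mol B initially; let X = conversion of B. Extent ξ = 0.5X.
At extent ξ: n_B = 1 − X; n_E = 0.5X; n_I = 2.63 (inert).
Summing: n_T = 3.63 − 0.5X.
y_i = n_i/n_T, p_i = y_i·P. K = p_E / (p_B^2).
Substituting and setting equal to 0.043 kPa^-1 gives a polynomial in X; the root in (0,1) is X = 0.648.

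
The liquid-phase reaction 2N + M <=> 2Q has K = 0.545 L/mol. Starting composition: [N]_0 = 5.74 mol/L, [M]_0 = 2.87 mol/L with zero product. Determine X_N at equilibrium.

Let X = conversion of N; extent ξ = 5.74X/2 mol/L.
Concentrations: [N] = 5.74 − 5.74X; [M] = 2.87 − 2.87X; [Q] = 5.74X.
K = [Q]^2 / ([N]^2 [M]).
This equals 0.545 at X = 0.475 (the root in 0 < X < 1).

X = 0.475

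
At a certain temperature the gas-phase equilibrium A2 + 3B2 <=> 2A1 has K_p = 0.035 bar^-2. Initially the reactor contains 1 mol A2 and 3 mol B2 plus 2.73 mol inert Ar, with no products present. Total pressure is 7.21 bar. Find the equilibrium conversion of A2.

X = 0.288

Basis: 1 mol A2 initially; let X = conversion of A2. Extent ξ = X.
Moles: n_A2 = 1 − X; n_B2 = 3 − 3X; n_A1 = 2X; n_I = 2.73 (inert).
Summing: n_T = 6.73 − 2X.
y_i = n_i/n_T, p_i = y_i·P. K_p = p_A1^2 / (p_A2 p_B2^3).
Substituting and setting equal to 0.035 bar^-2 gives a polynomial in X; the root in (0,1) is X = 0.288.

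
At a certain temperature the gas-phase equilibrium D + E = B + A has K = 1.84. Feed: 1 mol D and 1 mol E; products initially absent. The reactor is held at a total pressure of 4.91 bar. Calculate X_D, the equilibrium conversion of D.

X = 0.576

Let X = conversion of D (basis 1 mol D); extent of reaction ξ = X.
Species balance: n_D = 1 − X; n_E = 1 − X; n_B = X; n_A = X.
Since Δν = 0, n_T = 2 throughout.
Mole fractions y_i = n_i/n_T; K = p_B p_A / (p_D p_E) with p_i = y_i·P.
This yields a degree-2 equation in X; solving on (0,1), X = 0.576.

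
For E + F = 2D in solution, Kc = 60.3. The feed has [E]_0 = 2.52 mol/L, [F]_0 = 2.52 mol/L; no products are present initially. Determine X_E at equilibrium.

X = 0.795

Let X = conversion of E; extent ξ = 2.52·X mol/L.
Concentrations: [E] = 2.52 − 2.52X; [F] = 2.52 − 2.52X; [D] = 5.04X.
Kc = [D]^2 / ([E] [F]).
Solving Kc = 60.3 for X ∈ (0,1): X = 0.795.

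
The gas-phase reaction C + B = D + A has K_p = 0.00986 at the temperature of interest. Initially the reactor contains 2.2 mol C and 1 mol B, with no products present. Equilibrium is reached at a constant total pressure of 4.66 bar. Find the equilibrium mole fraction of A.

y_A = 0.042

Basis: 1 mol B initially; let X = conversion of B. Extent ξ = X.
Mole table: n_C = 2.2 − X; n_B = 1 − X; n_D = X; n_A = X.
Since Δν = 0, n_T = 3.2 throughout.
With p_i = (n_i/n_T)P, K_p = p_D p_A / (p_C p_B).
This yields a degree-2 equation in X; solving on (0,1), X = 0.133.
Then n_A = 0.133, n_T = 3.2, so y_A = 0.042.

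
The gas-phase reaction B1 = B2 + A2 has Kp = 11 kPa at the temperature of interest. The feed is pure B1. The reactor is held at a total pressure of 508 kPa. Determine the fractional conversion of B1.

Basis: 1 mol B1 initially; let X = conversion of B1. Extent ξ = X.
Moles: n_B1 = 1 − X; n_B2 = X; n_A2 = X.
Total moles n_T = 1 + X.
With p_i = (n_i/n_T)P, Kp = p_B2 p_A2 / (p_B1).
Setting this equal to 11 kPa and taking the physical root (0 < X < 1) gives X = 0.146.

X = 0.146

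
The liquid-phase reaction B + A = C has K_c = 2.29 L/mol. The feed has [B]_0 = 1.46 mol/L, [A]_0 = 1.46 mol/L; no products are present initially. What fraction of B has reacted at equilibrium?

X = 0.583

Let X = conversion of B; extent ξ = 1.46·X mol/L.
Concentrations: [B] = 1.46 − 1.46X; [A] = 1.46 − 1.46X; [C] = 1.46X.
K_c = [C] / ([B] [A]).
Solving K_c = 2.29 for X ∈ (0,1): X = 0.583.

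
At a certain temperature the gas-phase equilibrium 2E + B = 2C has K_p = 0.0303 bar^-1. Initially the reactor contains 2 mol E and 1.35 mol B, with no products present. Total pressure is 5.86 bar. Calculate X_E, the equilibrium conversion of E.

X = 0.203

Basis: 2 mol E initially; let X = conversion of E. Extent ξ = X.
Species balance: n_E = 2 − 2X; n_B = 1.35 − X; n_C = 2X.
Total moles n_T = 3.35 − X.
Mole fractions y_i = n_i/n_T; K_p = p_C^2 / (p_E^2 p_B) with p_i = y_i·P.
This yields a degree-3 equation in X; solving on (0,1), X = 0.203.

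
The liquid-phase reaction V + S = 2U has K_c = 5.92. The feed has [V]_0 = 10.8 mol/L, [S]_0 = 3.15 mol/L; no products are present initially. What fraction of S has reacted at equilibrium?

X = 0.824

Let X = conversion of S; extent ξ = 3.15·X mol/L.
Concentrations: [V] = 10.8 − 3.15X; [S] = 3.15 − 3.15X; [U] = 6.3X.
K_c = [U]^2 / ([V] [S]).
Equating to 5.92: the physical root is X = 0.824.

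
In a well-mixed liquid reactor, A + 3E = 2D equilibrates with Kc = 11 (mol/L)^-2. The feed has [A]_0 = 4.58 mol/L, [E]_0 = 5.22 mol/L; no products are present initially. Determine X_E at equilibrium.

Let X = conversion of E; extent ξ = 5.22X/3 mol/L.
Concentrations: [A] = 4.58 − 1.74X; [E] = 5.22 − 5.22X; [D] = 3.48X.
Kc = [D]^2 / ([A] [E]^3).
This equals 11 at X = 0.875 (the root in 0 < X < 1).

X = 0.875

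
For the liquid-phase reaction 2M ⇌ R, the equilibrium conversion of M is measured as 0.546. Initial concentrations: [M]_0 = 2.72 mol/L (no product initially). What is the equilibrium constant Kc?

Let X = conversion of M.
Concentrations: [M] = 2.72 − 2.72X; [R] = 1.36X.
At X = 0.546: [M] = 1.23, [R] = 0.743.
Kc = [R] / ([M]^2) = 0.487 L/mol.

Kc = 0.487 L/mol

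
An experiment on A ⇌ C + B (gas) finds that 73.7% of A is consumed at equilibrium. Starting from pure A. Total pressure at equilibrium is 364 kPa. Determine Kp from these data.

Kp = 433 kPa

Let X = conversion of A (basis 1 mol A); extent of reaction ξ = X.
Mole table: n_A = 1 − X; n_C = X; n_B = X.
Total moles n_T = 1 + X.
At X = 0.737: n_A = 0.263, n_C = 0.737, n_B = 0.737, n_T = 1.74.
p_i = (n_i/n_T)·P. Kp = p_C p_B / (p_A) = 433 kPa.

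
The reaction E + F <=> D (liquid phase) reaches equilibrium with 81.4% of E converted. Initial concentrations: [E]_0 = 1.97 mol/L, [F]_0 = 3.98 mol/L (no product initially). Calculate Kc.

Kc = 1.84 L/mol

Let X = conversion of E.
Concentrations: [E] = 1.97 − 1.97X; [F] = 3.98 − 1.97X; [D] = 1.97X.
At X = 0.814: [E] = 0.366, [F] = 2.38, [D] = 1.6.
Kc = [D] / ([E] [F]) = 1.84 L/mol.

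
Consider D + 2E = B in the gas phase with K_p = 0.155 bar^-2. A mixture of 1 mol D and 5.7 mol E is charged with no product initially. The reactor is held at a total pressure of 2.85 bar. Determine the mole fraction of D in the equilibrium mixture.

y_D = 0.093

Basis: 1 mol D initially; let X = conversion of D. Extent ξ = X.
Species balance: n_D = 1 − X; n_E = 5.7 − 2X; n_B = X.
n_T = Σnᵢ = 6.7 − 2X.
Mole fractions y_i = n_i/n_T; K_p = p_B / (p_D p_E^2) with p_i = y_i·P.
Substituting and setting equal to 0.155 bar^-2 gives a polynomial in X; the root in (0,1) is X = 0.463.
Then n_D = 0.537, n_T = 5.77, so y_D = 0.093.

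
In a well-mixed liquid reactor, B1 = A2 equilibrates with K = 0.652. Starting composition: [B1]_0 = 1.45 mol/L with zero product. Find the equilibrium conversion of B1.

Let X = conversion of B1; extent ξ = 1.45·X mol/L.
Concentrations: [B1] = 1.45 − 1.45X; [A2] = 1.45X.
K = [A2] / ([B1]).
Setting equal to 0.652 and solving for X on (0,1) gives X = 0.395.

X = 0.395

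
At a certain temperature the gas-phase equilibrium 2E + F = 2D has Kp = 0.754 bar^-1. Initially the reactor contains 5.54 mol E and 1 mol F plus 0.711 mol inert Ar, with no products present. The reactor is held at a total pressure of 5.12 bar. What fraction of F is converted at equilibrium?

Take 1 mol F as basis and let X be its fractional conversion, so ξ = X.
Moles: n_E = 5.54 − 2X; n_F = 1 − X; n_D = 2X; n_I = 0.711 (inert).
Summing: n_T = 7.25 − X.
Mole fractions y_i = n_i/n_T; Kp = p_D^2 / (p_E^2 p_F) with p_i = y_i·P.
Substituting and setting equal to 0.754 bar^-1 gives a polynomial in X; the root in (0,1) is X = 0.760.

X = 0.760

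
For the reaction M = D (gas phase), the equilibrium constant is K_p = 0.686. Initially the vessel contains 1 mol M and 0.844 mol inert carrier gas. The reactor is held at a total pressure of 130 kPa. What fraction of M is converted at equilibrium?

Let X = conversion of M (basis 1 mol M); extent of reaction ξ = X.
Moles: n_M = 1 − X; n_D = X; n_I = 0.844 (inert).
Total moles n_T = 1.84 (Δν = 0, constant).
y_i = n_i/n_T, p_i = y_i·P. K_p = p_D / (p_M).
Substituting and setting equal to 0.686 gives a polynomial in X; the root in (0,1) is X = 0.407.

X = 0.407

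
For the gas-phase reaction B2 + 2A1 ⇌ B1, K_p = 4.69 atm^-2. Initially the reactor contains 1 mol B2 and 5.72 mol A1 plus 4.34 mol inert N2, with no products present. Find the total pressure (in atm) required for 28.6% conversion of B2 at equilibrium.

Take 1 mol B2 as basis and let X be its fractional conversion, so ξ = X.
Mole table: n_B2 = 1 − X; n_A1 = 5.72 − 2X; n_B1 = X; n_I = 4.34 (inert).
Total moles n_T = 11.1 − 2X.
K_p = p_B1 / (p_B2 p_A1^2) with p_i = (n_i/n_T)·P.
At X = 0.286: the mole-fraction product g(X) = Π y_i^ν_i = 1.663. Since K_p = g(X)·P^{-2}, P = (g/K_p)^(1/2) = (1.663/4.69)^(1/2) = 0.595 atm.

P = 0.595 atm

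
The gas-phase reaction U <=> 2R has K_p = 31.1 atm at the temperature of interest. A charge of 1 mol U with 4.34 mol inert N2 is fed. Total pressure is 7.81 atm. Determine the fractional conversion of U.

Take 1 mol U as basis and let X be its fractional conversion, so ξ = X.
Species balance: n_U = 1 − X; n_R = 2X; n_I = 4.34 (inert).
Summing: n_T = 5.34 + X.
y_i = n_i/n_T, p_i = y_i·P. K_p = p_R^2 / (p_U).
Substituting and setting equal to 31.1 atm gives a polynomial in X; the root in (0,1) is X = 0.876.

X = 0.876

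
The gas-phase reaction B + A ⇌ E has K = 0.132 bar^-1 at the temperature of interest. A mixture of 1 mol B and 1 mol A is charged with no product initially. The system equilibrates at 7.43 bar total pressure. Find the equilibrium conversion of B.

Basis: 1 mol B initially; let X = conversion of B. Extent ξ = X.
Moles: n_B = 1 − X; n_A = 1 − X; n_E = X.
Total moles n_T = 2 − X.
With p_i = (n_i/n_T)P, K = p_E / (p_B p_A).
Equating to 0.132 bar^-1 and solving on 0 < X < 1: X = 0.289.

X = 0.289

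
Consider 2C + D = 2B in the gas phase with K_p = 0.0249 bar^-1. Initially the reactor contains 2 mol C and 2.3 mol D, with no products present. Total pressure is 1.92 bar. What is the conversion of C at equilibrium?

X = 0.136

Let X = conversion of C (basis 2 mol C); extent of reaction ξ = X.
Mole table: n_C = 2 − 2X; n_D = 2.3 − X; n_B = 2X.
n_T = Σnᵢ = 4.3 − X.
With p_i = (n_i/n_T)P, K_p = p_B^2 / (p_C^2 p_D).
Setting this equal to 0.0249 bar^-1 and taking the physical root (0 < X < 1) gives X = 0.136.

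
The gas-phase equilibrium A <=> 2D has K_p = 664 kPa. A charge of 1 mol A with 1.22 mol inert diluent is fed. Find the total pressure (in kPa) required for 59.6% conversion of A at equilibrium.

P = 532 kPa

Let X = conversion of A (basis 1 mol A); extent of reaction ξ = X.
Mole table: n_A = 1 − X; n_D = 2X; n_I = 1.22 (inert).
Summing: n_T = 2.22 + X.
K_p = p_D^2 / (p_A) with p_i = (n_i/n_T)·P.
At X = 0.596: the mole-fraction product g(X) = Π y_i^ν_i = 1.249. Since K_p = g(X)·P^{1}, P = (K_p/g)^(1/1) = (664/1.249)^(1/1) = 532 kPa.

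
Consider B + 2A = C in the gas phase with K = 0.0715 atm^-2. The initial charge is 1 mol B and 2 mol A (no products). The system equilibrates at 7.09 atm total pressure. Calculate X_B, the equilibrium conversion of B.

X = 0.482

Let X = conversion of B (basis 1 mol B); extent of reaction ξ = X.
Mole table: n_B = 1 − X; n_A = 2 − 2X; n_C = X.
Summing: n_T = 3 − 2X.
Mole fractions y_i = n_i/n_T; K = p_C / (p_B p_A^2) with p_i = y_i·P.
Equating to 0.0715 atm^-2 and solving on 0 < X < 1: X = 0.482.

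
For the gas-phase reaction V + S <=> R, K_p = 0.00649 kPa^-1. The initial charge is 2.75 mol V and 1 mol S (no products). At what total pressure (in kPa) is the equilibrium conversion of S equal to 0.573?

Take 1 mol S as basis and let X be its fractional conversion, so ξ = X.
Species balance: n_V = 2.75 − X; n_S = 1 − X; n_R = X.
n_T = Σnᵢ = 3.75 − X.
K_p = p_R / (p_V p_S) with p_i = (n_i/n_T)·P.
At X = 0.573: the mole-fraction product g(X) = Π y_i^ν_i = 1.958. Since K_p = g(X)·P^{-1}, P = (g/K_p)^(1/1) = (1.958/0.00649)^(1/1) = 302 kPa.

P = 302 kPa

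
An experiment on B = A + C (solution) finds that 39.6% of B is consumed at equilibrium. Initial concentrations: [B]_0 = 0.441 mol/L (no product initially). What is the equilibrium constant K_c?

K_c = 0.114 mol/L

Let X = conversion of B.
Concentrations: [B] = 0.441 − 0.441X; [A] = 0.441X; [C] = 0.441X.
At X = 0.396: [B] = 0.266, [A] = 0.175, [C] = 0.175.
K_c = [A] [C] / ([B]) = 0.114 mol/L.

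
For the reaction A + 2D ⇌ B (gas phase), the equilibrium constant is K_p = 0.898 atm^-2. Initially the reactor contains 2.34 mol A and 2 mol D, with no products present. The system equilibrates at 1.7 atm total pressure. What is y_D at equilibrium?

Let X = conversion of D (basis 2 mol D); extent of reaction ξ = X.
At extent ξ: n_A = 2.34 − X; n_D = 2 − 2X; n_B = X.
n_T = Σnᵢ = 4.34 − 2X.
With p_i = (n_i/n_T)P, K_p = p_B / (p_A p_D^2).
Equating to 0.898 atm^-2 and solving on 0 < X < 1: X = 0.471.
Then n_D = 1.06, n_T = 3.4, so y_D = 0.311.

y_D = 0.311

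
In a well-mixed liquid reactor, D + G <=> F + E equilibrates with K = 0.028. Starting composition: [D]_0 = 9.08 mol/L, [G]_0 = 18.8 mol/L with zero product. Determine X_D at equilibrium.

Let X = conversion of D; extent ξ = 9.08·X mol/L.
Concentrations: [D] = 9.08 − 9.08X; [G] = 18.8 − 9.08X; [F] = 9.08X; [E] = 9.08X.
K = [F] [E] / ([D] [G]).
Setting equal to 0.028 and solving for X on (0,1) gives X = 0.204.

X = 0.204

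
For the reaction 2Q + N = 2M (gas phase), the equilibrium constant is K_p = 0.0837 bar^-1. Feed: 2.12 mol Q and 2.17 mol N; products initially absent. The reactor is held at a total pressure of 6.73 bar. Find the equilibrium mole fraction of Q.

y_Q = 0.357

Let X = conversion of Q (basis 2.12 mol Q); extent of reaction ξ = 1.06X.
At extent ξ: n_Q = 2.12 − 2.12X; n_N = 2.17 − 1.06X; n_M = 2.12X.
Summing: n_T = 4.29 − 1.06X.
Mole fractions y_i = n_i/n_T; K_p = p_M^2 / (p_Q^2 p_N) with p_i = y_i·P.
Substituting and setting equal to 0.0837 bar^-1 gives a polynomial in X; the root in (0,1) is X = 0.338.
Then n_Q = 1.4, n_T = 3.93, so y_Q = 0.357.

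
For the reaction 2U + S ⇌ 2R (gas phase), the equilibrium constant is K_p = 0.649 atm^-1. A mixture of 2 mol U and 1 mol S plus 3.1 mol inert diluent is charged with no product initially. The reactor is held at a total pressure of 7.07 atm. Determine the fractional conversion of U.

Basis: 2 mol U initially; let X = conversion of U. Extent ξ = X.
Moles: n_U = 2 − 2X; n_S = 1 − X; n_R = 2X; n_I = 3.1 (inert).
Summing: n_T = 6.1 − X.
With p_i = (n_i/n_T)P, K_p = p_R^2 / (p_U^2 p_S).
This yields a degree-3 equation in X; solving on (0,1), X = 0.408.

X = 0.408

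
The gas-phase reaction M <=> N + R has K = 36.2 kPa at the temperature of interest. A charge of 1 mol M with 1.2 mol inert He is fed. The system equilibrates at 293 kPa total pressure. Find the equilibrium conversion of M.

Take 1 mol M as basis and let X be its fractional conversion, so ξ = X.
Species balance: n_M = 1 − X; n_N = X; n_R = X; n_I = 1.2 (inert).
n_T = Σnᵢ = 2.2 + X.
With p_i = (n_i/n_T)P, K = p_N p_R / (p_M).
Setting this equal to 36.2 kPa and taking the physical root (0 < X < 1) gives X = 0.430.

X = 0.430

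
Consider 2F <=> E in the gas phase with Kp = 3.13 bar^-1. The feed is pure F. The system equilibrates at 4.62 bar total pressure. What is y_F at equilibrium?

y_F = 0.231

Take 1 mol F as basis and let X be its fractional conversion, so ξ = 0.5X.
Species balance: n_F = 1 − X; n_E = 0.5X.
Summing: n_T = 1 − 0.5X.
With p_i = (n_i/n_T)P, Kp = p_E / (p_F^2).
Setting this equal to 3.13 bar^-1 and taking the physical root (0 < X < 1) gives X = 0.870.
Then n_F = 0.13, n_T = 0.565, so y_F = 0.231.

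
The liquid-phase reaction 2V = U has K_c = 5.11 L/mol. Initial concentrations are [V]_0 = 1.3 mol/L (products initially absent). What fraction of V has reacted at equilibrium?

X = 0.761

Let X = conversion of V; extent ξ = 1.3X/2 mol/L.
Concentrations: [V] = 1.3 − 1.3X; [U] = 0.65X.
K_c = [U] / ([V]^2).
Setting equal to 5.11 and solving for X on (0,1) gives X = 0.761.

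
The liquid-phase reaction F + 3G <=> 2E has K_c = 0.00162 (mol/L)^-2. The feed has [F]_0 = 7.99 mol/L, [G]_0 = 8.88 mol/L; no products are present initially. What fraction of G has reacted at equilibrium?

Let X = conversion of G; extent ξ = 8.88X/3 mol/L.
Concentrations: [F] = 7.99 − 2.96X; [G] = 8.88 − 8.88X; [E] = 5.92X.
K_c = [E]^2 / ([F] [G]^3).
Solving K_c = 0.00162 for X ∈ (0,1): X = 0.288.

X = 0.288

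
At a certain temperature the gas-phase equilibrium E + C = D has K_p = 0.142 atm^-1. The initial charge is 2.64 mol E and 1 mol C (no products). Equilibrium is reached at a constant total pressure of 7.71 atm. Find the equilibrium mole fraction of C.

y_C = 0.178

Take 1 mol C as basis and let X be its fractional conversion, so ξ = X.
Species balance: n_E = 2.64 − X; n_C = 1 − X; n_D = X.
n_T = Σnᵢ = 3.64 − X.
Mole fractions y_i = n_i/n_T; K_p = p_D / (p_E p_C) with p_i = y_i·P.
Setting this equal to 0.142 atm^-1 and taking the physical root (0 < X < 1) gives X = 0.430.
Then n_C = 0.57, n_T = 3.21, so y_C = 0.178.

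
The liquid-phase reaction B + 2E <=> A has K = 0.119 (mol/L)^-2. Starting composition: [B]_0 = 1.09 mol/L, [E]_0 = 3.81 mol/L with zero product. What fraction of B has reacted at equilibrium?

Let X = conversion of B; extent ξ = 1.09·X mol/L.
Concentrations: [B] = 1.09 − 1.09X; [E] = 3.81 − 2.18X; [A] = 1.09X.
K = [A] / ([B] [E]^2).
Setting equal to 0.119 and solving for X on (0,1) gives X = 0.477.

X = 0.477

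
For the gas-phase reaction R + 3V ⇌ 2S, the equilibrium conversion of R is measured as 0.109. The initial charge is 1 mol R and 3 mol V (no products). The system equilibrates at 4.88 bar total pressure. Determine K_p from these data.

K_p = 0.00168 bar^-2

Basis: 1 mol R initially; let X = conversion of R. Extent ξ = X.
Mole table: n_R = 1 − X; n_V = 3 − 3X; n_S = 2X.
Total moles n_T = 4 − 2X.
At X = 0.109: n_R = 0.891, n_V = 2.67, n_S = 0.218, n_T = 3.78.
p_i = (n_i/n_T)·P. K_p = p_S^2 / (p_R p_V^3) = 0.00168 bar^-2.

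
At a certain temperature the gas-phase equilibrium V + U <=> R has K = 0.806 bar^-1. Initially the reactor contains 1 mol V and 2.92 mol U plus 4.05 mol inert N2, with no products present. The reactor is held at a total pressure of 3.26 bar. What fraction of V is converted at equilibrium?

Let X = conversion of V (basis 1 mol V); extent of reaction ξ = X.
Moles: n_V = 1 − X; n_U = 2.92 − X; n_R = X; n_I = 4.05 (inert).
Total moles n_T = 7.97 − X.
With p_i = (n_i/n_T)P, K = p_R / (p_V p_U).
Equating to 0.806 bar^-1 and solving on 0 < X < 1: X = 0.462.

X = 0.462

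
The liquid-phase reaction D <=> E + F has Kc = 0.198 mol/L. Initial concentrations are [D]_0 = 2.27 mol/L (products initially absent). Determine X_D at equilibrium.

X = 0.255

Let X = conversion of D; extent ξ = 2.27·X mol/L.
Concentrations: [D] = 2.27 − 2.27X; [E] = 2.27X; [F] = 2.27X.
Kc = [E] [F] / ([D]).
Equating to 0.198 mol/L: the physical root is X = 0.255.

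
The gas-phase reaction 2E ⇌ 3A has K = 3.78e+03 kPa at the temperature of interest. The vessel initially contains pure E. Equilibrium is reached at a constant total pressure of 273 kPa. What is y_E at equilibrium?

y_E = 0.194

Let X = conversion of E (basis 1 mol E); extent of reaction ξ = 0.5X.
At extent ξ: n_E = 1 − X; n_A = 1.5X.
Summing: n_T = 1 + 0.5X.
With p_i = (n_i/n_T)P, K = p_A^3 / (p_E^2).
Substituting and setting equal to 3.78e+03 kPa gives a polynomial in X; the root in (0,1) is X = 0.734.
Then n_E = 0.266, n_T = 1.37, so y_E = 0.194.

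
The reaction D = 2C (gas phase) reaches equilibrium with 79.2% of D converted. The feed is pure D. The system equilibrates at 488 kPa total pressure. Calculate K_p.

K_p = 3.28e+03 kPa

Basis: 1 mol D initially; let X = conversion of D. Extent ξ = X.
At extent ξ: n_D = 1 − X; n_C = 2X.
Summing: n_T = 1 + X.
At X = 0.792: n_D = 0.208, n_C = 1.58, n_T = 1.79.
p_i = (n_i/n_T)·P. K_p = p_C^2 / (p_D) = 3.28e+03 kPa.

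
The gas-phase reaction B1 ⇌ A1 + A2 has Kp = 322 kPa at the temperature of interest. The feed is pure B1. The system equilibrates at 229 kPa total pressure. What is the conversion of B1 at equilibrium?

X = 0.764

Basis: 1 mol B1 initially; let X = conversion of B1. Extent ξ = X.
At extent ξ: n_B1 = 1 − X; n_A1 = X; n_A2 = X.
Total moles n_T = 1 + X.
With p_i = (n_i/n_T)P, Kp = p_A1 p_A2 / (p_B1).
Substituting and setting equal to 322 kPa gives a polynomial in X; the root in (0,1) is X = 0.764.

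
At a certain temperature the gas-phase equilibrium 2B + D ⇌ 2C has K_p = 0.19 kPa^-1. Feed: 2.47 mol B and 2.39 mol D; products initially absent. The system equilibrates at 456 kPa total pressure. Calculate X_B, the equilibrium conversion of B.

X = 0.847

Take 2.47 mol B as basis and let X be its fractional conversion, so ξ = 1.24X.
Mole table: n_B = 2.47 − 2.47X; n_D = 2.39 − 1.24X; n_C = 2.47X.
n_T = Σnᵢ = 4.86 − 1.24X.
With p_i = (n_i/n_T)P, K_p = p_C^2 / (p_B^2 p_D).
Substituting and setting equal to 0.19 kPa^-1 gives a polynomial in X; the root in (0,1) is X = 0.847.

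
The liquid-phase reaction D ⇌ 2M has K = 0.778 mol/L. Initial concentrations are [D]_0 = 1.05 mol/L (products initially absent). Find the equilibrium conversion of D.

X = 0.348

Let X = conversion of D; extent ξ = 1.05·X mol/L.
Concentrations: [D] = 1.05 − 1.05X; [M] = 2.1X.
K = [M]^2 / ([D]).
This equals 0.778 at X = 0.348 (the root in 0 < X < 1).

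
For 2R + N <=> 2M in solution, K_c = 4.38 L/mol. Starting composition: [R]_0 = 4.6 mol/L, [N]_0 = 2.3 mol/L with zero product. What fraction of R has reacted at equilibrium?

X = 0.652

Let X = conversion of R; extent ξ = 4.6X/2 mol/L.
Concentrations: [R] = 4.6 − 4.6X; [N] = 2.3 − 2.3X; [M] = 4.6X.
K_c = [M]^2 / ([R]^2 [N]).
Setting equal to 4.38 and solving for X on (0,1) gives X = 0.652.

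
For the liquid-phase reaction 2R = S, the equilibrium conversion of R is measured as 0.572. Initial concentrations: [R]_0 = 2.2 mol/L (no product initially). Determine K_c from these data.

K_c = 0.71 L/mol

Let X = conversion of R.
Concentrations: [R] = 2.2 − 2.2X; [S] = 1.1X.
At X = 0.572: [R] = 0.942, [S] = 0.629.
K_c = [S] / ([R]^2) = 0.71 L/mol.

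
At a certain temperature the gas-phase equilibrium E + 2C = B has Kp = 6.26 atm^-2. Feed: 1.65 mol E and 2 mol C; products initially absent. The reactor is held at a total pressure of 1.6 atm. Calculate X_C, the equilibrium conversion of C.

X = 0.755

Basis: 2 mol C initially; let X = conversion of C. Extent ξ = X.
At extent ξ: n_E = 1.65 − X; n_C = 2 − 2X; n_B = X.
n_T = Σnᵢ = 3.65 − 2X.
y_i = n_i/n_T, p_i = y_i·P. Kp = p_B / (p_E p_C^2).
Setting this equal to 6.26 atm^-2 and taking the physical root (0 < X < 1) gives X = 0.755.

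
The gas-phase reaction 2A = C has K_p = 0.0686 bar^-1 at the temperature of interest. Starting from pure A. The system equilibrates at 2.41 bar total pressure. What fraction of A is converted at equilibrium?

Basis: 1 mol A initially; let X = conversion of A. Extent ξ = 0.5X.
Species balance: n_A = 1 − X; n_C = 0.5X.
n_T = Σnᵢ = 1 − 0.5X.
y_i = n_i/n_T, p_i = y_i·P. K_p = p_C / (p_A^2).
Equating to 0.0686 bar^-1 and solving on 0 < X < 1: X = 0.224.

X = 0.224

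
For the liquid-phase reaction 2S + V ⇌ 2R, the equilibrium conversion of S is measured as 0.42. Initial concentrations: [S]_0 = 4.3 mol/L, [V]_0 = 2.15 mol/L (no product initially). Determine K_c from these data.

Let X = conversion of S.
Concentrations: [S] = 4.3 − 4.3X; [V] = 2.15 − 2.15X; [R] = 4.3X.
At X = 0.42: [S] = 2.49, [V] = 1.25, [R] = 1.81.
K_c = [R]^2 / ([S]^2 [V]) = 0.421 L/mol.

K_c = 0.421 L/mol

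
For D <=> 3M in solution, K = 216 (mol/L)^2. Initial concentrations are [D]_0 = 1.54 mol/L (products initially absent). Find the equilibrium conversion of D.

X = 0.830

Let X = conversion of D; extent ξ = 1.54·X mol/L.
Concentrations: [D] = 1.54 − 1.54X; [M] = 4.62X.
K = [M]^3 / ([D]).
Equating to 216 (mol/L)^2: the physical root is X = 0.830.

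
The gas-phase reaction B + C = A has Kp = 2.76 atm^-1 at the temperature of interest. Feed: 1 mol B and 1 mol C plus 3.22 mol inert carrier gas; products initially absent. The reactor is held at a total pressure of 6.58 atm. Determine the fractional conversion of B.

Basis: 1 mol B initially; let X = conversion of B. Extent ξ = X.
Moles: n_B = 1 − X; n_C = 1 − X; n_A = X; n_I = 3.22 (inert).
Total moles n_T = 5.22 − X.
With p_i = (n_i/n_T)P, Kp = p_A / (p_B p_C).
Equating to 2.76 atm^-1 and solving on 0 < X < 1: X = 0.607.

X = 0.607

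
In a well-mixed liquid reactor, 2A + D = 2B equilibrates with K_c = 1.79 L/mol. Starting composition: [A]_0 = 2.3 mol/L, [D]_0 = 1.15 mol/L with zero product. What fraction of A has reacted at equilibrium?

X = 0.503

Let X = conversion of A; extent ξ = 2.3X/2 mol/L.
Concentrations: [A] = 2.3 − 2.3X; [D] = 1.15 − 1.15X; [B] = 2.3X.
K_c = [B]^2 / ([A]^2 [D]).
Equating to 1.79 L/mol: the physical root is X = 0.503.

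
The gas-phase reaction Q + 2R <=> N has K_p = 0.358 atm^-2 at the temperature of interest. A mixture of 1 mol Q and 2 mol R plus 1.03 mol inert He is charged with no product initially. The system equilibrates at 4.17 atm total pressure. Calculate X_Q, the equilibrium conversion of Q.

X = 0.440

Basis: 1 mol Q initially; let X = conversion of Q. Extent ξ = X.
Mole table: n_Q = 1 − X; n_R = 2 − 2X; n_N = X; n_I = 1.03 (inert).
Summing: n_T = 4.03 − 2X.
Mole fractions y_i = n_i/n_T; K_p = p_N / (p_Q p_R^2) with p_i = y_i·P.
Equating to 0.358 atm^-2 and solving on 0 < X < 1: X = 0.440.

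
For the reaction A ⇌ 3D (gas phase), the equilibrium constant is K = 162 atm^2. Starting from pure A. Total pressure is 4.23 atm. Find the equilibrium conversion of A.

X = 0.783

Take 1 mol A as basis and let X be its fractional conversion, so ξ = X.
Moles: n_A = 1 − X; n_D = 3X.
Summing: n_T = 1 + 2X.
Mole fractions y_i = n_i/n_T; K = p_D^3 / (p_A) with p_i = y_i·P.
Equating to 162 atm^2 and solving on 0 < X < 1: X = 0.783.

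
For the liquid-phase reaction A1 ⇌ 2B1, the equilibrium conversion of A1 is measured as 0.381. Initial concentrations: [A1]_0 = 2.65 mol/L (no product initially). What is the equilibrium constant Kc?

Let X = conversion of A1.
Concentrations: [A1] = 2.65 − 2.65X; [B1] = 5.3X.
At X = 0.381: [A1] = 1.64, [B1] = 2.02.
Kc = [B1]^2 / ([A1]) = 2.49 mol/L.

Kc = 2.49 mol/L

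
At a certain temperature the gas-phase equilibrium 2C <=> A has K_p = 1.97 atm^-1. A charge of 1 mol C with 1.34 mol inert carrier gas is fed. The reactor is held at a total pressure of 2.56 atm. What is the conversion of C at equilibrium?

X = 0.642

Basis: 1 mol C initially; let X = conversion of C. Extent ξ = 0.5X.
Mole table: n_C = 1 − X; n_A = 0.5X; n_I = 1.34 (inert).
n_T = Σnᵢ = 2.34 − 0.5X.
With p_i = (n_i/n_T)P, K_p = p_A / (p_C^2).
Setting this equal to 1.97 atm^-1 and taking the physical root (0 < X < 1) gives X = 0.642.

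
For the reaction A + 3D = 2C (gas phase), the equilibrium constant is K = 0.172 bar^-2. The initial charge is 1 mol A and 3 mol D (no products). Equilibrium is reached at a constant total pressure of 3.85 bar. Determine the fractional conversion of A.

X = 0.430

Take 1 mol A as basis and let X be its fractional conversion, so ξ = X.
Moles: n_A = 1 − X; n_D = 3 − 3X; n_C = 2X.
n_T = Σnᵢ = 4 − 2X.
With p_i = (n_i/n_T)P, K = p_C^2 / (p_A p_D^3).
Setting this equal to 0.172 bar^-2 and taking the physical root (0 < X < 1) gives X = 0.430.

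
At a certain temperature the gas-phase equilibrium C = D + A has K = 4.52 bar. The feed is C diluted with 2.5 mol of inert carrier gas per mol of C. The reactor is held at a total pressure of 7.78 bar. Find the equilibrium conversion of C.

Take 1 mol C as basis and let X be its fractional conversion, so ξ = X.
At extent ξ: n_C = 1 − X; n_D = X; n_A = X; n_I = 2.5 (inert).
Summing: n_T = 3.5 + X.
y_i = n_i/n_T, p_i = y_i·P. K = p_D p_A / (p_C).
Equating to 4.52 bar and solving on 0 < X < 1: X = 0.764.

X = 0.764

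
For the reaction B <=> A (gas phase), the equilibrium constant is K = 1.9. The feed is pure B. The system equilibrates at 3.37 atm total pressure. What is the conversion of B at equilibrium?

X = 0.655

Let X = conversion of B (basis 1 mol B); extent of reaction ξ = X.
Species balance: n_B = 1 − X; n_A = X.
n_T stays at 1 (no change in mole number).
With p_i = (n_i/n_T)P, K = p_A / (p_B).
Equating to 1.9 and solving on 0 < X < 1: X = 0.655.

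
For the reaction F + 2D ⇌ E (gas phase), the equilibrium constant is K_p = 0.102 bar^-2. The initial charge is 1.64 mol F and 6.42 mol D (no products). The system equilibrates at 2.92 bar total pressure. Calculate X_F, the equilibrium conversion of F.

Basis: 1.64 mol F initially; let X = conversion of F. Extent ξ = 1.64X.
At extent ξ: n_F = 1.64 − 1.64X; n_D = 6.42 − 3.28X; n_E = 1.64X.
Summing: n_T = 8.06 − 3.28X.
Mole fractions y_i = n_i/n_T; K_p = p_E / (p_F p_D^2) with p_i = y_i·P.
Setting this equal to 0.102 bar^-2 and taking the physical root (0 < X < 1) gives X = 0.337.

X = 0.337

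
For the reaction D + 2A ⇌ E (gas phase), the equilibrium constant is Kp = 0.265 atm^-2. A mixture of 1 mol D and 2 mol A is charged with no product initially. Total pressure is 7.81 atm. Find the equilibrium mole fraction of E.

Let X = conversion of D (basis 1 mol D); extent of reaction ξ = X.
Species balance: n_D = 1 − X; n_A = 2 − 2X; n_E = X.
Summing: n_T = 3 − 2X.
Mole fractions y_i = n_i/n_T; Kp = p_E / (p_D p_A^2) with p_i = y_i·P.
Substituting and setting equal to 0.265 atm^-2 gives a polynomial in X; the root in (0,1) is X = 0.697.
Then n_E = 0.697, n_T = 1.61, so y_E = 0.434.

y_E = 0.434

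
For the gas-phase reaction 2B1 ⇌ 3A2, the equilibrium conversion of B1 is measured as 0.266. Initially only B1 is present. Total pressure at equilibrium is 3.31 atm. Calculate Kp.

Kp = 0.344 atm

Basis: 1 mol B1 initially; let X = conversion of B1. Extent ξ = 0.5X.
At extent ξ: n_B1 = 1 − X; n_A2 = 1.5X.
Summing: n_T = 1 + 0.5X.
At X = 0.266: n_B1 = 0.734, n_A2 = 0.399, n_T = 1.13.
p_i = (n_i/n_T)·P. Kp = p_A2^3 / (p_B1^2) = 0.344 atm.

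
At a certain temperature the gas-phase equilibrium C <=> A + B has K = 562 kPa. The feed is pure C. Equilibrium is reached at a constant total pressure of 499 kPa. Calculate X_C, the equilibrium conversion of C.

Let X = conversion of C (basis 1 mol C); extent of reaction ξ = X.
Moles: n_C = 1 − X; n_A = X; n_B = X.
Total moles n_T = 1 + X.
With p_i = (n_i/n_T)P, K = p_A p_B / (p_C).
Substituting and setting equal to 562 kPa gives a polynomial in X; the root in (0,1) is X = 0.728.

X = 0.728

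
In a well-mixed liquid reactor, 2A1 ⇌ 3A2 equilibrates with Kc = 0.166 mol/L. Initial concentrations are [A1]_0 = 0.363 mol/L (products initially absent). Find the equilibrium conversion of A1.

X = 0.375

Let X = conversion of A1; extent ξ = 0.363X/2 mol/L.
Concentrations: [A1] = 0.363 − 0.363X; [A2] = 0.544X.
Kc = [A2]^3 / ([A1]^2).
Solving Kc = 0.166 for X ∈ (0,1): X = 0.375.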